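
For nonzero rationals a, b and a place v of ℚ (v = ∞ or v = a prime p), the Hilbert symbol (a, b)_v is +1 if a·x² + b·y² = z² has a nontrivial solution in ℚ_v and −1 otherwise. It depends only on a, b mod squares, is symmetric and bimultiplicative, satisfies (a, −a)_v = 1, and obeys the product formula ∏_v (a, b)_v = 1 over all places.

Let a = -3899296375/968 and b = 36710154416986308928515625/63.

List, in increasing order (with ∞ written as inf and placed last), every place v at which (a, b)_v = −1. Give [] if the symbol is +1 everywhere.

Mod squares: a ≡ -2990, b ≡ 676039. Check v ∈ {∞, 2, 3, 5, 7, 11, 13, 17, 19, 23}.
v=∞: -2990 < 0 and 676039 > 0  ⇒  (a,b)_∞ = +1.
v=7: a=7^0·(≡6), b=7^-1·(≡5) mod 7; (6|7)=-1, (5|7)=-1; (−1)^{0·-1·3}·(-1)^-1·(-1)^0 = -1.
v=3: a=3^0·(≡1), b=3^-2·(≡1) mod 3; (1|3)=+1, (1|3)=+1; (−1)^{0·-2·1}·(+1)^-2·(+1)^0 = +1.
v=19: a=19^2·(≡8), b=19^5·(≡13) mod 19; (8|19)=-1, (13|19)=-1; (−1)^{2·5·9}·(-1)^5·(-1)^2 = -1.
v=11: a=11^-2·(≡6), b=11^0·(≡4) mod 11; (6|11)=-1, (4|11)=+1; (−1)^{-2·0·5}·(-1)^0·(+1)^-2 = +1.
v=2: v_2(a)=-3, v_2(b)=0; units ≡ 1, 7 (mod 8); ε·ε+αω+βω = 0·1+-3·0+0·0 ≡ 0  ⇒  (a,b)_2 = +1.
v=17: a=17^2·(≡2), b=17^5·(≡8) mod 17; (2|17)=+1, (8|17)=+1; (−1)^{2·5·8}·(+1)^5·(+1)^2 = +1.
v=23: a=23^1·(≡4), b=23^3·(≡14) mod 23; (4|23)=+1, (14|23)=-1; (−1)^{1·3·11}·(+1)^3·(-1)^1 = +1.
v=13: a=13^1·(≡3), b=13^3·(≡10) mod 13; (3|13)=+1, (10|13)=+1; (−1)^{1·3·6}·(+1)^3·(+1)^1 = +1.
v=5: a=5^3·(≡3), b=5^8·(≡4) mod 5; (3|5)=-1, (4|5)=+1; (−1)^{3·8·2}·(-1)^8·(+1)^3 = +1.
Ram(-2990, 676039) = {7, 19}; no ℚ_7-point on the conic.

[7, 19]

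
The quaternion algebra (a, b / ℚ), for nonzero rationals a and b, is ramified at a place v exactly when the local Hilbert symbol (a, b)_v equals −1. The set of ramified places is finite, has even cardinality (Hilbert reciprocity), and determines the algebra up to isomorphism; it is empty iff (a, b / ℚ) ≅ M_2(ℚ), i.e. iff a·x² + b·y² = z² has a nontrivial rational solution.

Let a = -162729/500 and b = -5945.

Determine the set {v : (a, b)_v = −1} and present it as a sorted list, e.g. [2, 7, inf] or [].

(a, b) ≡ (-205, -5945) mod (ℚ^×)²; places V = {2, 3, 5, 7, 29, 41, ∞}.
(a,b)_41: α=1, u≡1; β=1, v≡19 (mod 41); (1|41)=+1, (19|41)=-1; sign (−1)^0·+1^1·-1^1 = -1.
(a,b)_3: α=4, u≡2; β=0, v≡1 (mod 3); (2|3)=-1, (1|3)=+1; sign (−1)^0·-1^0·+1^4 = +1.
(a,b)_5: α=-3, u≡4; β=1, v≡1 (mod 5); (4|5)=+1, (1|5)=+1; sign (−1)^0·+1^1·+1^-3 = +1.
(a,b)_∞: sgn(-205)=−, sgn(-5945)=−, so -1.
(a,b)_29: α=0, u≡11; β=1, v≡27 (mod 29); (11|29)=-1, (27|29)=-1; sign (−1)^0·-1^1·-1^0 = -1.
(a,b)_7: α=2, u≡6; β=0, v≡5 (mod 7); (6|7)=-1, (5|7)=-1; sign (−1)^0·-1^0·-1^2 = +1.
(a,b)_2: α=-2, β=0; u≡3, v≡7 (mod 8); ε(u)ε(v)=1·1, αω(v)=-2·0, βω(u)=0·1; sum ≡ 1  ⇒  -1.
|Ram(-205, -5945)| = 4, even; anisotropic at {2, 29, 41, ∞}.

[2, 29, 41, inf]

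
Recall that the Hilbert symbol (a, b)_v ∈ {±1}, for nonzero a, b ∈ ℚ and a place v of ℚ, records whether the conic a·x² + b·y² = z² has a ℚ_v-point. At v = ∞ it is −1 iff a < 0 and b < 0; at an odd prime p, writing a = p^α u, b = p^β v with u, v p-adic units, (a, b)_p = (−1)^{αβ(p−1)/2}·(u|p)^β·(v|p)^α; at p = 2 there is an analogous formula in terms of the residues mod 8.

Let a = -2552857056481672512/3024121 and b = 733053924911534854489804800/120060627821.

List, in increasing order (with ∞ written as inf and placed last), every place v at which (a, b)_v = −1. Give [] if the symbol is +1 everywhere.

[3, 23]

Mod squares: a ≡ -13, b ≡ 26013. Check v ∈ {∞, 2, 3, 5, 11, 13, 17, 23, 29, 37, 47, 53}.
v=29: a=29^0·(≡7), b=29^-1·(≡12) mod 29; (7|29)=+1, (12|29)=-1; (−1)^{0·-1·14}·(+1)^-1·(-1)^0 = +1.
v=∞: -13 < 0 and 26013 > 0  ⇒  (a,b)_∞ = +1.
v=2: v_2(a)=6, v_2(b)=12; units ≡ 3, 5 (mod 8); ε·ε+αω+βω = 1·0+6·1+12·1 ≡ 0  ⇒  (a,b)_2 = +1.
v=23: a=23^2·(≡20), b=23^3·(≡9) mod 23; (20|23)=-1, (9|23)=+1; (−1)^{2·3·11}·(-1)^3·(+1)^2 = -1.
v=3: a=3^10·(≡2), b=3^13·(≡1) mod 3; (2|3)=-1, (1|3)=+1; (−1)^{10·13·1}·(-1)^13·(+1)^10 = -1.
v=37: a=37^-2·(≡19), b=37^-4·(≡13) mod 37; (19|37)=-1, (13|37)=-1; (−1)^{-2·-4·18}·(-1)^-4·(-1)^-2 = +1.
v=5: a=5^0·(≡3), b=5^2·(≡2) mod 5; (3|5)=-1, (2|5)=-1; (−1)^{0·2·2}·(-1)^2·(-1)^0 = +1.
v=47: a=47^-2·(≡28), b=47^-2·(≡45) mod 47; (28|47)=+1, (45|47)=-1; (−1)^{-2·-2·23}·(+1)^-2·(-1)^-2 = +1.
v=13: a=13^1·(≡10), b=13^1·(≡1) mod 13; (10|13)=+1, (1|13)=+1; (−1)^{1·1·6}·(+1)^1·(+1)^1 = +1.
v=53: a=53^2·(≡42), b=53^2·(≡11) mod 53; (42|53)=+1, (11|53)=+1; (−1)^{2·2·26}·(+1)^2·(+1)^2 = +1.
v=17: a=17^2·(≡16), b=17^4·(≡3) mod 17; (16|17)=+1, (3|17)=-1; (−1)^{2·4·8}·(+1)^4·(-1)^2 = +1.
v=11: a=11^2·(≡4), b=11^2·(≡4) mod 11; (4|11)=+1, (4|11)=+1; (−1)^{2·2·5}·(+1)^2·(+1)^2 = +1.
Ram(-13, 26013) = {3, 23}; no ℚ_3-point on the conic.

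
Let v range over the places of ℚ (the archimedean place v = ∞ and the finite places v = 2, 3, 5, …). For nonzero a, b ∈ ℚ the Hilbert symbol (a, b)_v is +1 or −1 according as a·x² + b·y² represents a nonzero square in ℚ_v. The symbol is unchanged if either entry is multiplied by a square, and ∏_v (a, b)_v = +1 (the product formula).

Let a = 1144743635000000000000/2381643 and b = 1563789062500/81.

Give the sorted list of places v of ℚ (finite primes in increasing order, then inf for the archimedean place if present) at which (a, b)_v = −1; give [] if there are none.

Mod squares: a ≡ 105, b ≡ 817. Check v ∈ {∞, 2, 3, 5, 7, 11, 19, 43}.
v=11: a=11^-2·(≡6), b=11^0·(≡4) mod 11; (6|11)=-1, (4|11)=+1; (−1)^{-2·0·5}·(-1)^0·(+1)^-2 = +1.
v=7: a=7^3·(≡4), b=7^2·(≡3) mod 7; (4|7)=+1, (3|7)=-1; (−1)^{3·2·3}·(+1)^2·(-1)^3 = -1.
v=5: a=5^13·(≡4), b=5^10·(≡2) mod 5; (4|5)=+1, (2|5)=-1; (−1)^{13·10·2}·(+1)^10·(-1)^13 = -1.
v=3: a=3^-9·(≡2), b=3^-4·(≡1) mod 3; (2|3)=-1, (1|3)=+1; (−1)^{-9·-4·1}·(-1)^-4·(+1)^-9 = +1.
v=2: v_2(a)=12, v_2(b)=2; units ≡ 1, 1 (mod 8); ε·ε+αω+βω = 0·0+12·0+2·0 ≡ 0  ⇒  (a,b)_2 = +1.
v=19: a=19^2·(≡8), b=19^1·(≡11) mod 19; (8|19)=-1, (11|19)=+1; (−1)^{2·1·9}·(-1)^1·(+1)^2 = -1.
v=43: a=43^2·(≡32), b=43^1·(≡30) mod 43; (32|43)=-1, (30|43)=-1; (−1)^{2·1·21}·(-1)^1·(-1)^2 = -1.
v=∞: 105 > 0 and 817 > 0  ⇒  (a,b)_∞ = +1.
|Ram(105, 817)| = 4, even; anisotropic at {5, 7, 19, 43}.

[5, 7, 19, 43]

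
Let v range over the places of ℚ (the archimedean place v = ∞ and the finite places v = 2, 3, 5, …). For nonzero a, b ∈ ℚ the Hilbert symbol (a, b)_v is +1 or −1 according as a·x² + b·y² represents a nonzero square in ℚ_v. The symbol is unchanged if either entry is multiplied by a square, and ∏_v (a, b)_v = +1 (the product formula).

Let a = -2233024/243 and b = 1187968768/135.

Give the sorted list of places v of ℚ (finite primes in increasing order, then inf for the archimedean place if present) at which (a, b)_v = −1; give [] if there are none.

[3, 5, 7, 23]

(a, b) ≡ (-104673, 69607545) mod (ℚ^×)²; places V = {2, 3, 5, 7, 19, 23, 37, 41, ∞}.
(a,b)_41: α=1, u≡19; β=1, v≡26 (mod 41); (19|41)=-1, (26|41)=-1; sign (−1)^0·-1^1·-1^1 = +1.
(a,b)_23: α=1, u≡12; β=1, v≡18 (mod 23); (12|23)=+1, (18|23)=+1; sign (−1)^1·+1^1·+1^1 = -1.
(a,b)_19: α=0, u≡17; β=1, v≡2 (mod 19); (17|19)=+1, (2|19)=-1; sign (−1)^0·+1^1·-1^0 = +1.
(a,b)_7: α=0, u≡5; β=1, v≡2 (mod 7); (5|7)=-1, (2|7)=+1; sign (−1)^0·-1^1·+1^0 = -1.
(a,b)_3: α=-5, u≡2; β=-3, v≡2 (mod 3); (2|3)=-1, (2|3)=-1; sign (−1)^1·-1^-3·-1^-5 = -1.
(a,b)_2: α=6, β=8; u≡7, v≡1 (mod 8); ε(u)ε(v)=1·0, αω(v)=6·0, βω(u)=8·0; sum ≡ 0  ⇒  +1.
(a,b)_37: α=1, u≡35; β=1, v≡6 (mod 37); (35|37)=-1, (6|37)=-1; sign (−1)^0·-1^1·-1^1 = +1.
(a,b)_∞: sgn(-104673)=−, sgn(69607545)=+, so +1.
(a,b)_5: α=0, u≡2; β=-1, v≡4 (mod 5); (2|5)=-1, (4|5)=+1; sign (−1)^0·-1^-1·+1^0 = -1.
Ram(-104673, 69607545) = {3, 5, 7, 23}; no ℚ_3-point on the conic.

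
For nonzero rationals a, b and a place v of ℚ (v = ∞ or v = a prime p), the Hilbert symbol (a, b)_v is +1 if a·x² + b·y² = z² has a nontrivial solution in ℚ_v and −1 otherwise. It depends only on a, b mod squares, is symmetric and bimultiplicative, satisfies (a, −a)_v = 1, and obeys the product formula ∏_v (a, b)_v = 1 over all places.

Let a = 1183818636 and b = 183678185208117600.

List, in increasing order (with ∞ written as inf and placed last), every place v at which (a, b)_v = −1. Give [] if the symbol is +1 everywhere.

(a, b) ≡ (11, 6006) mod (ℚ^×)²; places V = {2, 3, 5, 7, 11, 13, 19, ∞}.
(a,b)_5: α=0, u≡1; β=2, v≡4 (mod 5); (1|5)=+1, (4|5)=+1; sign (−1)^0·+1^2·+1^0 = +1.
(a,b)_7: α=2, u≡2; β=5, v≡4 (mod 7); (2|7)=+1, (4|7)=+1; sign (−1)^0·+1^5·+1^2 = +1.
(a,b)_∞: sgn(11)=+, sgn(6006)=+, so +1.
(a,b)_11: α=1, u≡1; β=3, v≡2 (mod 11); (1|11)=+1, (2|11)=-1; sign (−1)^1·+1^3·-1^1 = +1.
(a,b)_13: α=2, u≡2; β=1, v≡6 (mod 13); (2|13)=-1, (6|13)=-1; sign (−1)^0·-1^1·-1^2 = -1.
(a,b)_2: α=2, β=5; u≡3, v≡3 (mod 8); ε(u)ε(v)=1·1, αω(v)=2·1, βω(u)=5·1; sum ≡ 0  ⇒  +1.
(a,b)_19: α=2, u≡9; β=2, v≡2 (mod 19); (9|19)=+1, (2|19)=-1; sign (−1)^0·+1^2·-1^2 = +1.
(a,b)_3: α=2, u≡2; β=7, v≡1 (mod 3); (2|3)=-1, (1|3)=+1; sign (−1)^0·-1^7·+1^2 = -1.
|Ram(11, 6006)| = 2, even; anisotropic at {3, 13}.

[3, 13]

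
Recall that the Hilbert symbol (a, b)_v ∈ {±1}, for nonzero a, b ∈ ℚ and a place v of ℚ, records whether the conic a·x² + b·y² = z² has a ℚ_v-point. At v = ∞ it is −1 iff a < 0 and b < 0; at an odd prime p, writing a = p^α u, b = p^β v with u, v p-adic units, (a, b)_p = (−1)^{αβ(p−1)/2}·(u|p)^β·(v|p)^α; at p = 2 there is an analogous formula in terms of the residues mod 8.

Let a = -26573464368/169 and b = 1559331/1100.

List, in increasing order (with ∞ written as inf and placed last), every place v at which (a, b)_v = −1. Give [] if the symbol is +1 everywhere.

(a, b) ≡ (-3, 23529) mod (ℚ^×)²; places V = {2, 3, 5, 11, 13, 23, 31, ∞}.
(a,b)_31: α=2, u≡8; β=1, v≡24 (mod 31); (8|31)=+1, (24|31)=-1; sign (−1)^0·+1^1·-1^2 = +1.
(a,b)_13: α=-2, u≡4; β=0, v≡9 (mod 13); (4|13)=+1, (9|13)=+1; sign (−1)^0·+1^0·+1^-2 = +1.
(a,b)_3: α=3, u≡2; β=7, v≡1 (mod 3); (2|3)=-1, (1|3)=+1; sign (−1)^1·-1^7·+1^3 = +1.
(a,b)_2: α=4, β=-2; u≡5, v≡1 (mod 8); ε(u)ε(v)=0·0, αω(v)=4·0, βω(u)=-2·1; sum ≡ 0  ⇒  +1.
(a,b)_∞: sgn(-3)=−, sgn(23529)=+, so +1.
(a,b)_11: α=2, u≡8; β=-1, v≡4 (mod 11); (8|11)=-1, (4|11)=+1; sign (−1)^0·-1^-1·+1^2 = -1.
(a,b)_23: α=2, u≡10; β=1, v≡19 (mod 23); (10|23)=-1, (19|23)=-1; sign (−1)^0·-1^1·-1^2 = -1.
(a,b)_5: α=0, u≡3; β=-2, v≡4 (mod 5); (3|5)=-1, (4|5)=+1; sign (−1)^0·-1^-2·+1^0 = +1.
(-3, 23529 / ℚ) ramifies at {11, 23}: a division algebra.

[11, 23]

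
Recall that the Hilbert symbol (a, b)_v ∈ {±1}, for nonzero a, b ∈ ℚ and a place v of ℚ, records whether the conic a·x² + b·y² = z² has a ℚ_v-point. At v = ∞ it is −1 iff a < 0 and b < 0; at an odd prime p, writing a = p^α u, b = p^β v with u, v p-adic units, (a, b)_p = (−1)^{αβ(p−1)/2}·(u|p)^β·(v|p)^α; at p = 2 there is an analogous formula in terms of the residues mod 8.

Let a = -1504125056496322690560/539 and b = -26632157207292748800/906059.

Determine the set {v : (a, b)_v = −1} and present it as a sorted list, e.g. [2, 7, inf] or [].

[2, 5, 13, 17, 23, inf]

Mod squares: a ≡ -32890, b ≡ -187. Check v ∈ {∞, 2, 3, 5, 7, 11, 13, 17, 19, 23, 41}.
v=∞: -32890 < 0 and -187 < 0  ⇒  (a,b)_∞ = -1.
v=11: a=11^-1·(≡7), b=11^-1·(≡4) mod 11; (7|11)=-1, (4|11)=+1; (−1)^{-1·-1·5}·(-1)^-1·(+1)^-1 = +1.
v=41: a=41^0·(≡23), b=41^-2·(≡21) mod 41; (23|41)=+1, (21|41)=+1; (−1)^{0·-2·20}·(+1)^-2·(+1)^0 = +1.
v=19: a=19^2·(≡13), b=19^2·(≡13) mod 19; (13|19)=-1, (13|19)=-1; (−1)^{2·2·9}·(-1)^2·(-1)^2 = +1.
v=23: a=23^3·(≡10), b=23^2·(≡19) mod 23; (10|23)=-1, (19|23)=-1; (−1)^{3·2·11}·(-1)^2·(-1)^3 = -1.
v=5: a=5^1·(≡2), b=5^2·(≡2) mod 5; (2|5)=-1, (2|5)=-1; (−1)^{1·2·2}·(-1)^2·(-1)^1 = -1.
v=13: a=13^3·(≡11), b=13^2·(≡7) mod 13; (11|13)=-1, (7|13)=-1; (−1)^{3·2·6}·(-1)^2·(-1)^3 = -1.
v=3: a=3^6·(≡2), b=3^8·(≡2) mod 3; (2|3)=-1, (2|3)=-1; (−1)^{6·8·1}·(-1)^8·(-1)^6 = +1.
v=17: a=17^4·(≡14), b=17^3·(≡5) mod 17; (14|17)=-1, (5|17)=-1; (−1)^{4·3·8}·(-1)^3·(-1)^4 = -1.
v=2: v_2(a)=9, v_2(b)=10; units ≡ 3, 5 (mod 8); ε·ε+αω+βω = 1·0+9·1+10·1 ≡ 1  ⇒  (a,b)_2 = -1.
v=7: a=7^-2·(≡6), b=7^-2·(≡1) mod 7; (6|7)=-1, (1|7)=+1; (−1)^{-2·-2·3}·(-1)^-2·(+1)^-2 = +1.
(-32890, -187 / ℚ) ramifies at {2, 5, 13, 17, 23, ∞}: a division algebra.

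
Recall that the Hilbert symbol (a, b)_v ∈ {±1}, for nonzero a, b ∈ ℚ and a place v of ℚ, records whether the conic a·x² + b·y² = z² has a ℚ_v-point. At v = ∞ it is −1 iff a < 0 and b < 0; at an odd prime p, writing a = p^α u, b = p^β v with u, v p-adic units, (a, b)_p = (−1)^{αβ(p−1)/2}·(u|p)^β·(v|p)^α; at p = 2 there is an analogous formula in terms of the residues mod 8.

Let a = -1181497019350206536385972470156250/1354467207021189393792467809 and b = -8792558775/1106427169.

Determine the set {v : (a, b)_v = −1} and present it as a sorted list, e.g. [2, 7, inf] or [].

(a, b) ≡ (-10, -39) mod (ℚ^×)²; places V = {2, 3, 5, 7, 11, 13, 19, 29, 31, 37, ∞}.
(a,b)_∞: sgn(-10)=−, sgn(-39)=−, so -1.
(a,b)_31: α=-6, u≡30; β=-2, v≡26 (mod 31); (30|31)=-1, (26|31)=-1; sign (−1)^0·-1^-2·-1^-6 = +1.
(a,b)_5: α=7, u≡3; β=2, v≡1 (mod 5); (3|5)=-1, (1|5)=+1; sign (−1)^0·-1^2·+1^7 = +1.
(a,b)_13: α=10, u≡9; β=3, v≡9 (mod 13); (9|13)=+1, (9|13)=+1; sign (−1)^0·+1^3·+1^10 = +1.
(a,b)_37: α=-6, u≡10; β=-2, v≡5 (mod 37); (10|37)=+1, (5|37)=-1; sign (−1)^0·+1^-2·-1^-6 = +1.
(a,b)_3: α=6, u≡2; β=3, v≡2 (mod 3); (2|3)=-1, (2|3)=-1; sign (−1)^0·-1^3·-1^6 = -1.
(a,b)_11: α=6, u≡1; β=2, v≡5 (mod 11); (1|11)=+1, (5|11)=+1; sign (−1)^0·+1^2·+1^6 = +1.
(a,b)_7: α=6, u≡2; β=2, v≡6 (mod 7); (2|7)=+1, (6|7)=-1; sign (−1)^0·+1^2·-1^6 = +1.
(a,b)_2: α=1, β=0; u≡3, v≡1 (mod 8); ε(u)ε(v)=1·0, αω(v)=1·0, βω(u)=0·1; sum ≡ 0  ⇒  +1.
(a,b)_19: α=2, u≡16; β=0, v≡3 (mod 19); (16|19)=+1, (3|19)=-1; sign (−1)^0·+1^0·-1^2 = +1.
(a,b)_29: α=-6, u≡12; β=-2, v≡11 (mod 29); (12|29)=-1, (11|29)=-1; sign (−1)^0·-1^-2·-1^-6 = +1.
|Ram(-10, -39)| = 2, even; anisotropic at {3, ∞}.

[3, inf]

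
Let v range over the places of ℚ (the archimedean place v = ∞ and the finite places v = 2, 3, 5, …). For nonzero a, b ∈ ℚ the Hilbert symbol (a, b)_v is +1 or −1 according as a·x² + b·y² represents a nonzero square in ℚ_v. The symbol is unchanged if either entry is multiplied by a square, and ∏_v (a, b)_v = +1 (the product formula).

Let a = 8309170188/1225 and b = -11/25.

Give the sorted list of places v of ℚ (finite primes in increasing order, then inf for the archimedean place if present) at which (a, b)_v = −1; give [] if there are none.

[11, 43]

Mod squares: a ≡ 211947, b ≡ -11. Check v ∈ {∞, 2, 3, 5, 7, 11, 31, 43, 53}.
v=5: a=5^-2·(≡2), b=5^-2·(≡4) mod 5; (2|5)=-1, (4|5)=+1; (−1)^{-2·-2·2}·(-1)^-2·(+1)^-2 = +1.
v=11: a=11^2·(≡7), b=11^1·(≡7) mod 11; (7|11)=-1, (7|11)=-1; (−1)^{2·1·5}·(-1)^1·(-1)^2 = -1.
v=31: a=31^1·(≡29), b=31^0·(≡7) mod 31; (29|31)=-1, (7|31)=+1; (−1)^{1·0·15}·(-1)^0·(+1)^1 = +1.
v=3: a=3^5·(≡2), b=3^0·(≡1) mod 3; (2|3)=-1, (1|3)=+1; (−1)^{5·0·1}·(-1)^0·(+1)^5 = +1.
v=43: a=43^1·(≡3), b=43^0·(≡3) mod 43; (3|43)=-1, (3|43)=-1; (−1)^{1·0·21}·(-1)^0·(-1)^1 = -1.
v=∞: 211947 > 0 and -11 < 0  ⇒  (a,b)_∞ = +1.
v=2: v_2(a)=2, v_2(b)=0; units ≡ 3, 5 (mod 8); ε·ε+αω+βω = 1·0+2·1+0·1 ≡ 0  ⇒  (a,b)_2 = +1.
v=7: a=7^-2·(≡1), b=7^0·(≡6) mod 7; (1|7)=+1, (6|7)=-1; (−1)^{-2·0·3}·(+1)^0·(-1)^-2 = +1.
v=53: a=53^1·(≡42), b=53^0·(≡25) mod 53; (42|53)=+1, (25|53)=+1; (−1)^{1·0·26}·(+1)^0·(+1)^1 = +1.
(211947, -11 / ℚ) ramifies at {11, 43}: a division algebra.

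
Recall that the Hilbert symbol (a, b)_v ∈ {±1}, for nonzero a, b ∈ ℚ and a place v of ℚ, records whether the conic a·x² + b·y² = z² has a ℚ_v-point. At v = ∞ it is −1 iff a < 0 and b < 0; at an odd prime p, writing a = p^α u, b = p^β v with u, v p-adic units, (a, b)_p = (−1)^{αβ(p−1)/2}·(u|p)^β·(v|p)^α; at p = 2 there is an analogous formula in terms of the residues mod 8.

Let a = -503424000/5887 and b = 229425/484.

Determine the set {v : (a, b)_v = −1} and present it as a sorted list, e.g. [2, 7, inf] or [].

[3, 5, 19, 23]

Mod squares: a ≡ -15295, b ≡ 9177. Check v ∈ {∞, 2, 3, 5, 7, 11, 19, 23, 29}.
v=3: a=3^2·(≡2), b=3^1·(≡2) mod 3; (2|3)=-1, (2|3)=-1; (−1)^{2·1·1}·(-1)^1·(-1)^2 = -1.
v=11: a=11^0·(≡10), b=11^-2·(≡5) mod 11; (10|11)=-1, (5|11)=+1; (−1)^{0·-2·5}·(-1)^-2·(+1)^0 = +1.
v=23: a=23^1·(≡4), b=23^1·(≡16) mod 23; (4|23)=+1, (16|23)=+1; (−1)^{1·1·11}·(+1)^1·(+1)^1 = -1.
v=7: a=7^-1·(≡5), b=7^1·(≡1) mod 7; (5|7)=-1, (1|7)=+1; (−1)^{-1·1·3}·(-1)^1·(+1)^-1 = +1.
v=∞: -15295 < 0 and 9177 > 0  ⇒  (a,b)_∞ = +1.
v=5: a=5^3·(≡4), b=5^2·(≡3) mod 5; (4|5)=+1, (3|5)=-1; (−1)^{3·2·2}·(+1)^2·(-1)^3 = -1.
v=19: a=19^1·(≡2), b=19^1·(≡18) mod 19; (2|19)=-1, (18|19)=-1; (−1)^{1·1·9}·(-1)^1·(-1)^1 = -1.
v=29: a=29^-2·(≡3), b=29^0·(≡9) mod 29; (3|29)=-1, (9|29)=+1; (−1)^{-2·0·14}·(-1)^0·(+1)^-2 = +1.
v=2: v_2(a)=10, v_2(b)=-2; units ≡ 1, 1 (mod 8); ε·ε+αω+βω = 0·0+10·0+-2·0 ≡ 0  ⇒  (a,b)_2 = +1.
|Ram(-15295, 9177)| = 4, even; anisotropic at {3, 5, 19, 23}.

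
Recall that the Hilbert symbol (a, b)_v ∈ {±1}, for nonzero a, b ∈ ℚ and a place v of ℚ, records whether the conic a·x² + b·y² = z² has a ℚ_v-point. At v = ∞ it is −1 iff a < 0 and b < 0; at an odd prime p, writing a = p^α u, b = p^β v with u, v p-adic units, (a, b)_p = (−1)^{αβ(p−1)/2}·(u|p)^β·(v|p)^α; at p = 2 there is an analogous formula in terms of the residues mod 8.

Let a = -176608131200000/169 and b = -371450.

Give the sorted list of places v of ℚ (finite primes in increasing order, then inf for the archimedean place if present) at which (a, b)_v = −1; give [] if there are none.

Mod squares: a ≡ -5, b ≡ -14858. Check v ∈ {∞, 2, 5, 13, 17, 19, 23}.
v=2: v_2(a)=10, v_2(b)=1; units ≡ 3, 3 (mod 8); ε·ε+αω+βω = 1·1+10·1+1·1 ≡ 0  ⇒  (a,b)_2 = +1.
v=23: a=23^2·(≡16), b=23^1·(≡19) mod 23; (16|23)=+1, (19|23)=-1; (−1)^{2·1·11}·(+1)^1·(-1)^2 = +1.
v=19: a=19^2·(≡13), b=19^1·(≡1) mod 19; (13|19)=-1, (1|19)=+1; (−1)^{2·1·9}·(-1)^1·(+1)^2 = -1.
v=∞: -5 < 0 and -14858 < 0  ⇒  (a,b)_∞ = -1.
v=5: a=5^5·(≡4), b=5^2·(≡2) mod 5; (4|5)=+1, (2|5)=-1; (−1)^{5·2·2}·(+1)^2·(-1)^5 = -1.
v=17: a=17^2·(≡6), b=17^1·(≡12) mod 17; (6|17)=-1, (12|17)=-1; (−1)^{2·1·8}·(-1)^1·(-1)^2 = -1.
v=13: a=13^-2·(≡7), b=13^0·(≡12) mod 13; (7|13)=-1, (12|13)=+1; (−1)^{-2·0·6}·(-1)^0·(+1)^-2 = +1.
|Ram(-5, -14858)| = 4, even; anisotropic at {5, 17, 19, ∞}.

[5, 17, 19, inf]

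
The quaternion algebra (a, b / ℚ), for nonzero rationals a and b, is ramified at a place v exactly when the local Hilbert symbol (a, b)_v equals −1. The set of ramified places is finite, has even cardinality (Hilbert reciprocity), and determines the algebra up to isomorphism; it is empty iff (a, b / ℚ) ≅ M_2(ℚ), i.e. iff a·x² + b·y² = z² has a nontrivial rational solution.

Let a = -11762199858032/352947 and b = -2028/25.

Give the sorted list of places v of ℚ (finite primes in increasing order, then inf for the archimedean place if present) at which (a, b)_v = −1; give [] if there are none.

(a, b) ≡ (-1581, -3) mod (ℚ^×)²; places V = {2, 3, 5, 7, 13, 17, 31, ∞}.
(a,b)_13: α=6, u≡8; β=2, v≡12 (mod 13); (8|13)=-1, (12|13)=+1; sign (−1)^0·-1^2·+1^6 = +1.
(a,b)_2: α=4, β=2; u≡3, v≡5 (mod 8); ε(u)ε(v)=1·0, αω(v)=4·1, βω(u)=2·1; sum ≡ 0  ⇒  +1.
(a,b)_7: α=-6, u≡2; β=0, v≡4 (mod 7); (2|7)=+1, (4|7)=+1; sign (−1)^0·+1^0·+1^-6 = +1.
(a,b)_3: α=-1, u≡1; β=1, v≡2 (mod 3); (1|3)=+1, (2|3)=-1; sign (−1)^1·+1^1·-1^-1 = +1.
(a,b)_31: α=1, u≡21; β=0, v≡28 (mod 31); (21|31)=-1, (28|31)=+1; sign (−1)^0·-1^0·+1^1 = +1.
(a,b)_5: α=0, u≡4; β=-2, v≡2 (mod 5); (4|5)=+1, (2|5)=-1; sign (−1)^0·+1^-2·-1^0 = +1.
(a,b)_17: α=3, u≡2; β=0, v≡10 (mod 17); (2|17)=+1, (10|17)=-1; sign (−1)^0·+1^0·-1^3 = -1.
(a,b)_∞: sgn(-1581)=−, sgn(-3)=−, so -1.
(-1581, -3 / ℚ) ramifies at {17, ∞}: a division algebra.

[17, inf]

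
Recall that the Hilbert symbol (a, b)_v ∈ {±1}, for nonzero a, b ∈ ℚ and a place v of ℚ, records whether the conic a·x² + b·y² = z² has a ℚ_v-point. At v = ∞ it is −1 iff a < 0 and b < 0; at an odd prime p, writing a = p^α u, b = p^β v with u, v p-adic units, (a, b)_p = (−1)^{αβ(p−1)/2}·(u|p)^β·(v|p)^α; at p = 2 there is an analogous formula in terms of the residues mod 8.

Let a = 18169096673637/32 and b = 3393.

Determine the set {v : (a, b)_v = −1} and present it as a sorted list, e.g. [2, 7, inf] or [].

Mod squares: a ≡ 350714, b ≡ 377. Check v ∈ {∞, 2, 3, 7, 13, 29, 41, 47}.
v=3: a=3^6·(≡2), b=3^2·(≡2) mod 3; (2|3)=-1, (2|3)=-1; (−1)^{6·2·1}·(-1)^2·(-1)^6 = +1.
v=41: a=41^1·(≡12), b=41^0·(≡31) mod 41; (12|41)=-1, (31|41)=+1; (−1)^{1·0·20}·(-1)^0·(+1)^1 = +1.
v=7: a=7^1·(≡3), b=7^0·(≡5) mod 7; (3|7)=-1, (5|7)=-1; (−1)^{1·0·3}·(-1)^0·(-1)^1 = -1.
v=13: a=13^3·(≡12), b=13^1·(≡1) mod 13; (12|13)=+1, (1|13)=+1; (−1)^{3·1·6}·(+1)^1·(+1)^3 = +1.
v=29: a=29^2·(≡11), b=29^1·(≡1) mod 29; (11|29)=-1, (1|29)=+1; (−1)^{2·1·14}·(-1)^1·(+1)^2 = -1.
v=∞: 350714 > 0 and 377 > 0  ⇒  (a,b)_∞ = +1.
v=47: a=47^1·(≡37), b=47^0·(≡9) mod 47; (37|47)=+1, (9|47)=+1; (−1)^{1·0·23}·(+1)^0·(+1)^1 = +1.
v=2: v_2(a)=-5, v_2(b)=0; units ≡ 5, 1 (mod 8); ε·ε+αω+βω = 0·0+-5·0+0·1 ≡ 0  ⇒  (a,b)_2 = +1.
Ram(350714, 377) = {7, 29}; no ℚ_7-point on the conic.

[7, 29]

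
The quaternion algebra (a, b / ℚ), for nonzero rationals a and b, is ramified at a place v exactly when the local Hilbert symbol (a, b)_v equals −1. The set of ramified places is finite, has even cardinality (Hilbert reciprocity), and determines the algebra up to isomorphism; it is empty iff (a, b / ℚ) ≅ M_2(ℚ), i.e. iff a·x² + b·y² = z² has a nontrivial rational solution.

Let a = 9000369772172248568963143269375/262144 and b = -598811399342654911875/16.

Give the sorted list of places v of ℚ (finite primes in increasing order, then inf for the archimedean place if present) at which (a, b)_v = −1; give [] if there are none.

[7, 17, 23, 29]

(a, b) ≡ (12964479, -721259) mod (ℚ^×)²; places V = {2, 3, 5, 7, 11, 17, 19, 23, 29, 31, ∞}.
(a,b)_3: α=25, u≡2; β=14, v≡1 (mod 3); (2|3)=-1, (1|3)=+1; sign (−1)^0·-1^14·+1^25 = +1.
(a,b)_5: α=4, u≡4; β=4, v≡1 (mod 5); (4|5)=+1, (1|5)=+1; sign (−1)^0·+1^4·+1^4 = +1.
(a,b)_7: α=2, u≡6; β=1, v≡3 (mod 7); (6|7)=-1, (3|7)=-1; sign (−1)^0·-1^1·-1^2 = -1.
(a,b)_11: α=1, u≡9; β=1, v≡10 (mod 11); (9|11)=+1, (10|11)=-1; sign (−1)^1·+1^1·-1^1 = +1.
(a,b)_29: α=1, u≡20; β=1, v≡15 (mod 29); (20|29)=+1, (15|29)=-1; sign (−1)^0·+1^1·-1^1 = -1.
(a,b)_23: α=1, u≡9; β=0, v≡15 (mod 23); (9|23)=+1, (15|23)=-1; sign (−1)^0·+1^0·-1^1 = -1.
(a,b)_∞: sgn(12964479)=+, sgn(-721259)=−, so +1.
(a,b)_31: α=3, u≡1; β=2, v≡20 (mod 31); (1|31)=+1, (20|31)=+1; sign (−1)^0·+1^2·+1^3 = +1.
(a,b)_2: α=-18, β=-4; u≡7, v≡5 (mod 8); ε(u)ε(v)=1·0, αω(v)=-18·1, βω(u)=-4·0; sum ≡ 0  ⇒  +1.
(a,b)_19: α=1, u≡3; β=1, v≡16 (mod 19); (3|19)=-1, (16|19)=+1; sign (−1)^1·-1^1·+1^1 = +1.
(a,b)_17: α=4, u≡10; β=3, v≡3 (mod 17); (10|17)=-1, (3|17)=-1; sign (−1)^0·-1^3·-1^4 = -1.
(12964479, -721259 / ℚ) ramifies at {7, 17, 23, 29}: a division algebra.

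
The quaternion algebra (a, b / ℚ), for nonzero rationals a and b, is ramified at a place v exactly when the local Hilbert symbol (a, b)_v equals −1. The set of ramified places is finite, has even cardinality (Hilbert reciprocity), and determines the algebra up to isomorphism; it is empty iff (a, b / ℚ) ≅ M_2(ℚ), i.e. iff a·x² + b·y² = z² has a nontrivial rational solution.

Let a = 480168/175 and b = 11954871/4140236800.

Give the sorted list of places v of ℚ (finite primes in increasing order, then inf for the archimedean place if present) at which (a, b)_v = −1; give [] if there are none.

[7, 19]

Mod squares: a ≡ 10374, b ≡ 217. Check v ∈ {∞, 2, 3, 5, 7, 13, 19, 23, 31}.
v=3: a=3^5·(≡2), b=3^6·(≡1) mod 3; (2|3)=-1, (1|3)=+1; (−1)^{5·6·1}·(-1)^6·(+1)^5 = +1.
v=5: a=5^-2·(≡4), b=5^-2·(≡3) mod 5; (4|5)=+1, (3|5)=-1; (−1)^{-2·-2·2}·(+1)^-2·(-1)^-2 = +1.
v=31: a=31^0·(≡2), b=31^1·(≡5) mod 31; (2|31)=+1, (5|31)=+1; (−1)^{0·1·15}·(+1)^1·(+1)^0 = +1.
v=19: a=19^1·(≡10), b=19^-2·(≡14) mod 19; (10|19)=-1, (14|19)=-1; (−1)^{1·-2·9}·(-1)^-2·(-1)^1 = -1.
v=13: a=13^1·(≡7), b=13^0·(≡10) mod 13; (7|13)=-1, (10|13)=+1; (−1)^{1·0·6}·(-1)^0·(+1)^1 = +1.
v=2: v_2(a)=3, v_2(b)=-16; units ≡ 3, 1 (mod 8); ε·ε+αω+βω = 1·0+3·0+-16·1 ≡ 0  ⇒  (a,b)_2 = +1.
v=7: a=7^-1·(≡6), b=7^-1·(≡3) mod 7; (6|7)=-1, (3|7)=-1; (−1)^{-1·-1·3}·(-1)^-1·(-1)^-1 = -1.
v=23: a=23^0·(≡8), b=23^2·(≡7) mod 23; (8|23)=+1, (7|23)=-1; (−1)^{0·2·11}·(+1)^2·(-1)^0 = +1.
v=∞: 10374 > 0 and 217 > 0  ⇒  (a,b)_∞ = +1.
|Ram(10374, 217)| = 2, even; anisotropic at {7, 19}.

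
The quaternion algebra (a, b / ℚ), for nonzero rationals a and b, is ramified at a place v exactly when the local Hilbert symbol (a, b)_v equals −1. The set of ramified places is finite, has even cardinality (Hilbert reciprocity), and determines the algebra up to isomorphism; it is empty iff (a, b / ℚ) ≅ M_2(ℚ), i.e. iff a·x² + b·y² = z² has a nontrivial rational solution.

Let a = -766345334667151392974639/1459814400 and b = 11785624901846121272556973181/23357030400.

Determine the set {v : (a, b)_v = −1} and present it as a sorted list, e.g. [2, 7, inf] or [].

[2, 13, 17, 47]

Mod squares: a ≡ -360349, b ≡ 32791759. Check v ∈ {∞, 2, 3, 5, 7, 11, 13, 17, 41, 43, 47}.
v=2: v_2(a)=-16, v_2(b)=-20; units ≡ 3, 7 (mod 8); ε·ε+αω+βω = 1·1+-16·0+-20·1 ≡ 1  ⇒  (a,b)_2 = -1.
v=11: a=11^-1·(≡8), b=11^-1·(≡5) mod 11; (8|11)=-1, (5|11)=+1; (−1)^{-1·-1·5}·(-1)^-1·(+1)^-1 = +1.
v=43: a=43^2·(≡28), b=43^2·(≡37) mod 43; (28|43)=-1, (37|43)=-1; (−1)^{2·2·21}·(-1)^2·(-1)^2 = +1.
v=41: a=41^1·(≡15), b=41^1·(≡27) mod 41; (15|41)=-1, (27|41)=-1; (−1)^{1·1·20}·(-1)^1·(-1)^1 = +1.
v=7: a=7^4·(≡1), b=7^5·(≡4) mod 7; (1|7)=+1, (4|7)=+1; (−1)^{4·5·3}·(+1)^5·(+1)^4 = +1.
v=47: a=47^3·(≡39), b=47^3·(≡5) mod 47; (39|47)=-1, (5|47)=-1; (−1)^{3·3·23}·(-1)^3·(-1)^3 = -1.
v=3: a=3^-4·(≡2), b=3^-4·(≡1) mod 3; (2|3)=-1, (1|3)=+1; (−1)^{-4·-4·1}·(-1)^-4·(+1)^-4 = +1.
v=∞: -360349 < 0 and 32791759 > 0  ⇒  (a,b)_∞ = +1.
v=17: a=17^5·(≡8), b=17^5·(≡3) mod 17; (8|17)=+1, (3|17)=-1; (−1)^{5·5·8}·(+1)^5·(-1)^5 = -1.
v=5: a=5^-2·(≡1), b=5^-2·(≡1) mod 5; (1|5)=+1, (1|5)=+1; (−1)^{-2·-2·2}·(+1)^-2·(+1)^-2 = +1.
v=13: a=13^4·(≡6), b=13^7·(≡12) mod 13; (6|13)=-1, (12|13)=+1; (−1)^{4·7·6}·(-1)^7·(+1)^4 = -1.
Ram(-360349, 32791759) = {2, 13, 17, 47}; no ℚ_2-point on the conic.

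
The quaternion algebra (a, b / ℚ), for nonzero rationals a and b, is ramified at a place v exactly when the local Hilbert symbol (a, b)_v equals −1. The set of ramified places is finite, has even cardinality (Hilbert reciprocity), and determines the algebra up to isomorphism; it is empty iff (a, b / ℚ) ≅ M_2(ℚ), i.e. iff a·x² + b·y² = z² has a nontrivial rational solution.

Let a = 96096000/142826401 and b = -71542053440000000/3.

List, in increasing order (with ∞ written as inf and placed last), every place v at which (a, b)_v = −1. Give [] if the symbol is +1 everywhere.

(a, b) ≡ (15015, -195) mod (ℚ^×)²; places V = {2, 3, 5, 7, 11, 13, 17, 19, 29, 37, ∞}.
(a,b)_3: α=1, u≡1; β=-1, v≡1 (mod 3); (1|3)=+1, (1|3)=+1; sign (−1)^1·+1^-1·+1^1 = -1.
(a,b)_7: α=1, u≡5; β=0, v≡1 (mod 7); (5|7)=-1, (1|7)=+1; sign (−1)^0·-1^0·+1^1 = +1.
(a,b)_13: α=1, u≡6; β=3, v≡8 (mod 13); (6|13)=-1, (8|13)=-1; sign (−1)^0·-1^3·-1^1 = +1.
(a,b)_19: α=-2, u≡1; β=0, v≡3 (mod 19); (1|19)=+1, (3|19)=-1; sign (−1)^0·+1^0·-1^-2 = +1.
(a,b)_29: α=0, u≡7; β=2, v≡15 (mod 29); (7|29)=+1, (15|29)=-1; sign (−1)^0·+1^2·-1^0 = +1.
(a,b)_2: α=8, β=12; u≡7, v≡5 (mod 8); ε(u)ε(v)=1·0, αω(v)=8·1, βω(u)=12·0; sum ≡ 0  ⇒  +1.
(a,b)_11: α=1, u≡3; β=2, v≡5 (mod 11); (3|11)=+1, (5|11)=+1; sign (−1)^0·+1^2·+1^1 = +1.
(a,b)_37: α=-2, u≡33; β=0, v≡26 (mod 37); (33|37)=+1, (26|37)=+1; sign (−1)^0·+1^0·+1^-2 = +1.
(a,b)_∞: sgn(15015)=+, sgn(-195)=−, so +1.
(a,b)_5: α=3, u≡3; β=7, v≡1 (mod 5); (3|5)=-1, (1|5)=+1; sign (−1)^0·-1^7·+1^3 = -1.
(a,b)_17: α=-2, u≡16; β=0, v≡15 (mod 17); (16|17)=+1, (15|17)=+1; sign (−1)^0·+1^0·+1^-2 = +1.
(15015, -195 / ℚ) ramifies at {3, 5}: a division algebra.

[3, 5]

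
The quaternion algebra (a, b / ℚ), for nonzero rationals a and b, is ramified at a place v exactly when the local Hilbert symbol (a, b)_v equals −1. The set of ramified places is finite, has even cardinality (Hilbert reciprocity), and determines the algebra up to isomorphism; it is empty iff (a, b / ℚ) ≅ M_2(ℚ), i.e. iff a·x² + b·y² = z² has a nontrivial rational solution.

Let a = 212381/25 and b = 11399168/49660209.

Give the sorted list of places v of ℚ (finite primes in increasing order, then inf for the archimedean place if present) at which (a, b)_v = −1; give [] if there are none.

[17, 23]

(a, b) ≡ (221, 23) mod (ℚ^×)²; places V = {2, 3, 5, 11, 13, 17, 23, 29, 31, ∞}.
(a,b)_5: α=-2, u≡1; β=0, v≡2 (mod 5); (1|5)=+1, (2|5)=-1; sign (−1)^0·+1^0·-1^-2 = +1.
(a,b)_29: α=0, u≡11; β=-2, v≡16 (mod 29); (11|29)=-1, (16|29)=+1; sign (−1)^0·-1^-2·+1^0 = +1.
(a,b)_∞: sgn(221)=+, sgn(23)=+, so +1.
(a,b)_13: α=1, u≡4; β=0, v≡1 (mod 13); (4|13)=+1, (1|13)=+1; sign (−1)^0·+1^0·+1^1 = +1.
(a,b)_31: α=2, u≡20; β=0, v≡27 (mod 31); (20|31)=+1, (27|31)=-1; sign (−1)^0·+1^0·-1^2 = +1.
(a,b)_3: α=0, u≡2; β=-10, v≡2 (mod 3); (2|3)=-1, (2|3)=-1; sign (−1)^0·-1^-10·-1^0 = +1.
(a,b)_23: α=0, u≡11; β=1, v≡1 (mod 23); (11|23)=-1, (1|23)=+1; sign (−1)^0·-1^1·+1^0 = -1.
(a,b)_2: α=0, β=12; u≡5, v≡7 (mod 8); ε(u)ε(v)=0·1, αω(v)=0·0, βω(u)=12·1; sum ≡ 0  ⇒  +1.
(a,b)_11: α=0, u≡5; β=2, v≡3 (mod 11); (5|11)=+1, (3|11)=+1; sign (−1)^0·+1^2·+1^0 = +1.
(a,b)_17: α=1, u≡4; β=0, v≡3 (mod 17); (4|17)=+1, (3|17)=-1; sign (−1)^0·+1^0·-1^1 = -1.
Ram(221, 23) = {17, 23}; no ℚ_17-point on the conic.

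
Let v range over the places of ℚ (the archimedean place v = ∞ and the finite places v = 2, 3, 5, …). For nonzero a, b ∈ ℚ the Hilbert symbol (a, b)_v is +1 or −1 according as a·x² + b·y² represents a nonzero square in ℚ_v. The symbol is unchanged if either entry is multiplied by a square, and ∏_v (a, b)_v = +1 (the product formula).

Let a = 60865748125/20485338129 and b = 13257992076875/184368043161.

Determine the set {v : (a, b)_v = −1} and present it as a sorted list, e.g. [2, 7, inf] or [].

(a, b) ≡ (13, 1547) mod (ℚ^×)²; places V = {2, 3, 5, 7, 13, 17, 19, 23, 31, ∞}.
(a,b)_∞: sgn(13)=+, sgn(1547)=+, so +1.
(a,b)_13: α=1, u≡4; β=1, v≡7 (mod 13); (4|13)=+1, (7|13)=-1; sign (−1)^0·+1^1·-1^1 = -1.
(a,b)_31: α=-2, u≡22; β=-2, v≡1 (mod 31); (22|31)=-1, (1|31)=+1; sign (−1)^0·-1^-2·+1^-2 = +1.
(a,b)_3: α=-10, u≡1; β=-12, v≡2 (mod 3); (1|3)=+1, (2|3)=-1; sign (−1)^0·+1^-12·-1^-10 = +1.
(a,b)_5: α=4, u≡3; β=4, v≡3 (mod 5); (3|5)=-1, (3|5)=-1; sign (−1)^0·-1^4·-1^4 = +1.
(a,b)_2: α=0, β=0; u≡5, v≡3 (mod 8); ε(u)ε(v)=0·1, αω(v)=0·1, βω(u)=0·1; sum ≡ 0  ⇒  +1.
(a,b)_17: α=2, u≡13; β=1, v≡7 (mod 17); (13|17)=+1, (7|17)=-1; sign (−1)^0·+1^1·-1^2 = +1.
(a,b)_7: α=2, u≡3; β=3, v≡2 (mod 7); (3|7)=-1, (2|7)=+1; sign (−1)^0·-1^3·+1^2 = -1.
(a,b)_23: α=2, u≡1; β=4, v≡2 (mod 23); (1|23)=+1, (2|23)=+1; sign (−1)^0·+1^4·+1^2 = +1.
(a,b)_19: α=-2, u≡10; β=-2, v≡18 (mod 19); (10|19)=-1, (18|19)=-1; sign (−1)^0·-1^-2·-1^-2 = +1.
|Ram(13, 1547)| = 2, even; anisotropic at {7, 13}.

[7, 13]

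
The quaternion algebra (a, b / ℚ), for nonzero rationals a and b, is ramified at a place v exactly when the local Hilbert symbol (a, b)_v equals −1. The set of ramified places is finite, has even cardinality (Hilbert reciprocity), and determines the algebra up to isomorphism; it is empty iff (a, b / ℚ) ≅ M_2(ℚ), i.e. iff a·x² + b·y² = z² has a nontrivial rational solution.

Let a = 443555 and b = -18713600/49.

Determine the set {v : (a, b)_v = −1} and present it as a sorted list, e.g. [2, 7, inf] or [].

Mod squares: a ≡ 443555, b ≡ -731. Check v ∈ {∞, 2, 5, 7, 17, 19, 23, 29, 43}.
v=19: a=19^1·(≡13), b=19^0·(≡15) mod 19; (13|19)=-1, (15|19)=-1; (−1)^{1·0·9}·(-1)^0·(-1)^1 = -1.
v=7: a=7^1·(≡1), b=7^-2·(≡4) mod 7; (1|7)=+1, (4|7)=+1; (−1)^{1·-2·3}·(+1)^-2·(+1)^1 = +1.
v=∞: 443555 > 0 and -731 < 0  ⇒  (a,b)_∞ = +1.
v=2: v_2(a)=0, v_2(b)=10; units ≡ 3, 5 (mod 8); ε·ε+αω+βω = 1·0+0·1+10·1 ≡ 0  ⇒  (a,b)_2 = +1.
v=17: a=17^0·(≡8), b=17^1·(≡8) mod 17; (8|17)=+1, (8|17)=+1; (−1)^{0·1·8}·(+1)^1·(+1)^0 = +1.
v=43: a=43^0·(≡10), b=43^1·(≡22) mod 43; (10|43)=+1, (22|43)=-1; (−1)^{0·1·21}·(+1)^1·(-1)^0 = +1.
v=29: a=29^1·(≡12), b=29^0·(≡5) mod 29; (12|29)=-1, (5|29)=+1; (−1)^{1·0·14}·(-1)^0·(+1)^1 = +1.
v=23: a=23^1·(≡11), b=23^0·(≡17) mod 23; (11|23)=-1, (17|23)=-1; (−1)^{1·0·11}·(-1)^0·(-1)^1 = -1.
v=5: a=5^1·(≡1), b=5^2·(≡4) mod 5; (1|5)=+1, (4|5)=+1; (−1)^{1·2·2}·(+1)^2·(+1)^1 = +1.
Ram(443555, -731) = {19, 23}; no ℚ_19-point on the conic.

[19, 23]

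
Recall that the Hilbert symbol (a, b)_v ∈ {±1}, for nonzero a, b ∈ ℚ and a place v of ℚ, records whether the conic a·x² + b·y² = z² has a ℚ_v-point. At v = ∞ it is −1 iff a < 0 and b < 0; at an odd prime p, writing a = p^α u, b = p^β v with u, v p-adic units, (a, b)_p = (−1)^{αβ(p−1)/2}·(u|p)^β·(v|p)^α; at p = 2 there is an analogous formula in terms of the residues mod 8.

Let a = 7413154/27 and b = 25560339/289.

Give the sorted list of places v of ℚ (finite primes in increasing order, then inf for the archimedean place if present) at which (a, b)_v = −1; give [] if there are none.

(a, b) ≡ (23142, 11571) mod (ℚ^×)²; places V = {2, 3, 7, 17, 19, 29, 31, 47, ∞}.
(a,b)_19: α=1, u≡12; β=1, v≡6 (mod 19); (12|19)=-1, (6|19)=+1; sign (−1)^1·-1^1·+1^1 = +1.
(a,b)_∞: sgn(23142)=+, sgn(11571)=+, so +1.
(a,b)_17: α=0, u≡10; β=-2, v≡6 (mod 17); (10|17)=-1, (6|17)=-1; sign (−1)^0·-1^-2·-1^0 = +1.
(a,b)_3: α=-3, u≡1; β=1, v≡2 (mod 3); (1|3)=+1, (2|3)=-1; sign (−1)^1·+1^1·-1^-3 = +1.
(a,b)_7: α=1, u≡1; β=1, v≡2 (mod 7); (1|7)=+1, (2|7)=+1; sign (−1)^1·+1^1·+1^1 = -1.
(a,b)_31: α=2, u≡9; β=0, v≡25 (mod 31); (9|31)=+1, (25|31)=+1; sign (−1)^0·+1^0·+1^2 = +1.
(a,b)_47: α=0, u≡36; β=2, v≡8 (mod 47); (36|47)=+1, (8|47)=+1; sign (−1)^0·+1^2·+1^0 = +1.
(a,b)_29: α=1, u≡19; β=1, v≡6 (mod 29); (19|29)=-1, (6|29)=+1; sign (−1)^0·-1^1·+1^1 = -1.
(a,b)_2: α=1, β=0; u≡3, v≡3 (mod 8); ε(u)ε(v)=1·1, αω(v)=1·1, βω(u)=0·1; sum ≡ 0  ⇒  +1.
(23142, 11571 / ℚ) ramifies at {7, 29}: a division algebra.

[7, 29]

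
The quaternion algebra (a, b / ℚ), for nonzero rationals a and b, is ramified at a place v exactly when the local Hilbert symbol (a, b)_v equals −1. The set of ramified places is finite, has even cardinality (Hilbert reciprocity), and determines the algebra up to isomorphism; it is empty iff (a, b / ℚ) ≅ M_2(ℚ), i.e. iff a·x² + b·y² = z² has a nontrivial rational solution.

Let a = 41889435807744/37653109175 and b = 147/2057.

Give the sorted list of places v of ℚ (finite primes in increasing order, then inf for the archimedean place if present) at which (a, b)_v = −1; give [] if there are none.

[11, 17, 19, 23]

Mod squares: a ≡ 7109553, b ≡ 51. Check v ∈ {∞, 2, 3, 5, 7, 11, 17, 19, 23, 29, 31}.
v=5: a=5^-2·(≡2), b=5^0·(≡1) mod 5; (2|5)=-1, (1|5)=+1; (−1)^{-2·0·2}·(-1)^0·(+1)^-2 = +1.
v=19: a=19^3·(≡17), b=19^0·(≡18) mod 19; (17|19)=+1, (18|19)=-1; (−1)^{3·0·9}·(+1)^0·(-1)^3 = -1.
v=23: a=23^1·(≡14), b=23^0·(≡17) mod 23; (14|23)=-1, (17|23)=-1; (−1)^{1·0·11}·(-1)^0·(-1)^1 = -1.
v=11: a=11^-1·(≡6), b=11^-2·(≡8) mod 11; (6|11)=-1, (8|11)=-1; (−1)^{-1·-2·5}·(-1)^-2·(-1)^-1 = -1.
v=29: a=29^-1·(≡25), b=29^0·(≡28) mod 29; (25|29)=+1, (28|29)=+1; (−1)^{-1·0·14}·(+1)^0·(+1)^-1 = +1.
v=17: a=17^-3·(≡1), b=17^-1·(≡14) mod 17; (1|17)=+1, (14|17)=-1; (−1)^{-3·-1·8}·(+1)^-1·(-1)^-3 = -1.
v=7: a=7^4·(≡3), b=7^2·(≡4) mod 7; (3|7)=-1, (4|7)=+1; (−1)^{4·2·3}·(-1)^2·(+1)^4 = +1.
v=3: a=3^3·(≡1), b=3^1·(≡2) mod 3; (1|3)=+1, (2|3)=-1; (−1)^{3·1·1}·(+1)^1·(-1)^3 = +1.
v=2: v_2(a)=12, v_2(b)=0; units ≡ 1, 3 (mod 8); ε·ε+αω+βω = 0·1+12·1+0·0 ≡ 0  ⇒  (a,b)_2 = +1.
v=∞: 7109553 > 0 and 51 > 0  ⇒  (a,b)_∞ = +1.
v=31: a=31^-2·(≡12), b=31^0·(≡19) mod 31; (12|31)=-1, (19|31)=+1; (−1)^{-2·0·15}·(-1)^0·(+1)^-2 = +1.
Ram(7109553, 51) = {11, 17, 19, 23}; no ℚ_11-point on the conic.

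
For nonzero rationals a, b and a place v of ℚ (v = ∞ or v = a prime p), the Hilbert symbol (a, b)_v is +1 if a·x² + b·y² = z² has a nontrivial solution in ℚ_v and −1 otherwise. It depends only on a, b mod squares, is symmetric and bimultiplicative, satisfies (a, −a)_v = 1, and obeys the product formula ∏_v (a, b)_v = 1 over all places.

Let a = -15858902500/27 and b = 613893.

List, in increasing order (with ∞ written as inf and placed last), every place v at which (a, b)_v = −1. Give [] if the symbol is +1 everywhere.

Mod squares: a ≡ -19803, b ≡ 613893. Check v ∈ {∞, 2, 3, 5, 7, 23, 31, 41}.
v=23: a=23^1·(≡13), b=23^1·(≡11) mod 23; (13|23)=+1, (11|23)=-1; (−1)^{1·1·11}·(+1)^1·(-1)^1 = +1.
v=2: v_2(a)=2, v_2(b)=0; units ≡ 5, 5 (mod 8); ε·ε+αω+βω = 0·0+2·1+0·1 ≡ 0  ⇒  (a,b)_2 = +1.
v=3: a=3^-3·(≡2), b=3^1·(≡1) mod 3; (2|3)=-1, (1|3)=+1; (−1)^{-3·1·1}·(-1)^1·(+1)^-3 = +1.
v=7: a=7^1·(≡3), b=7^1·(≡3) mod 7; (3|7)=-1, (3|7)=-1; (−1)^{1·1·3}·(-1)^1·(-1)^1 = -1.
v=31: a=31^2·(≡21), b=31^1·(≡25) mod 31; (21|31)=-1, (25|31)=+1; (−1)^{2·1·15}·(-1)^1·(+1)^2 = -1.
v=41: a=41^1·(≡39), b=41^1·(≡8) mod 41; (39|41)=+1, (8|41)=+1; (−1)^{1·1·20}·(+1)^1·(+1)^1 = +1.
v=∞: -19803 < 0 and 613893 > 0  ⇒  (a,b)_∞ = +1.
v=5: a=5^4·(≡3), b=5^0·(≡3) mod 5; (3|5)=-1, (3|5)=-1; (−1)^{4·0·2}·(-1)^0·(-1)^4 = +1.
(-19803, 613893 / ℚ) ramifies at {7, 31}: a division algebra.

[7, 31]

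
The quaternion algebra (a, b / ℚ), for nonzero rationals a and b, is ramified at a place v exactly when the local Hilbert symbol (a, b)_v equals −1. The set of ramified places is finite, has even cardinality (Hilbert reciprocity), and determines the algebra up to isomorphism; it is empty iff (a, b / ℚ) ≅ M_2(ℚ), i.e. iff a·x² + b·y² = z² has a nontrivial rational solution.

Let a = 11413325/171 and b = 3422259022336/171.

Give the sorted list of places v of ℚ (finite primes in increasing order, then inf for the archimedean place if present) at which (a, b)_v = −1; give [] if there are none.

(a, b) ≡ (1463, 2926) mod (ℚ^×)²; places V = {2, 3, 5, 7, 11, 19, ∞}.
(a,b)_7: α=3, u≡6; β=3, v≡6 (mod 7); (6|7)=-1, (6|7)=-1; sign (−1)^1·-1^3·-1^3 = -1.
(a,b)_11: α=3, u≡1; β=7, v≡2 (mod 11); (1|11)=+1, (2|11)=-1; sign (−1)^1·+1^7·-1^3 = +1.
(a,b)_∞: sgn(1463)=+, sgn(2926)=+, so +1.
(a,b)_19: α=-1, u≡7; β=-1, v≡3 (mod 19); (7|19)=+1, (3|19)=-1; sign (−1)^1·+1^-1·-1^-1 = +1.
(a,b)_3: α=-2, u≡2; β=-2, v≡1 (mod 3); (2|3)=-1, (1|3)=+1; sign (−1)^0·-1^-2·+1^-2 = +1.
(a,b)_5: α=2, u≡3; β=0, v≡1 (mod 5); (3|5)=-1, (1|5)=+1; sign (−1)^0·-1^0·+1^2 = +1.
(a,b)_2: α=0, β=9; u≡7, v≡7 (mod 8); ε(u)ε(v)=1·1, αω(v)=0·0, βω(u)=9·0; sum ≡ 1  ⇒  -1.
|Ram(1463, 2926)| = 2, even; anisotropic at {2, 7}.

[2, 7]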